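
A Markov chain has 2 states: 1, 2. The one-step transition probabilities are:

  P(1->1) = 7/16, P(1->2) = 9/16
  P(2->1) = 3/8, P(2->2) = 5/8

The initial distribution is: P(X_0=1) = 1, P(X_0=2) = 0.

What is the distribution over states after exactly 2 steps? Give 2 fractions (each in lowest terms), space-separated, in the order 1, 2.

Propagating the distribution step by step (d_{t+1} = d_t * P):
d_0 = (1=1, 2=0)
  d_1[1] = 1*7/16 + 0*3/8 = 7/16
  d_1[2] = 1*9/16 + 0*5/8 = 9/16
d_1 = (1=7/16, 2=9/16)
  d_2[1] = 7/16*7/16 + 9/16*3/8 = 103/256
  d_2[2] = 7/16*9/16 + 9/16*5/8 = 153/256
d_2 = (1=103/256, 2=153/256)

Answer: 103/256 153/256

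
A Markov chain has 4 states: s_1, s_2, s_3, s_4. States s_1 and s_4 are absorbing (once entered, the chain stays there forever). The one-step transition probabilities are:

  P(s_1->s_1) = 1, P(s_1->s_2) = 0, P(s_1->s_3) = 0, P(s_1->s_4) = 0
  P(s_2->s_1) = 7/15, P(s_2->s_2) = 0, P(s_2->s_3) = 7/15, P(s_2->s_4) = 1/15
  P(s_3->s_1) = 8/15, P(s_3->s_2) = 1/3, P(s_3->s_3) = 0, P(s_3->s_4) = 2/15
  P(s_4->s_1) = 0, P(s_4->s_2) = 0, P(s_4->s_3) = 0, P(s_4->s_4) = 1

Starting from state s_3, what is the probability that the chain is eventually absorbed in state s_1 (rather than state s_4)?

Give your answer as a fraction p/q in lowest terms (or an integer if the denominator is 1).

Let a_i = P(absorbed in s_1 | start in state i).
Boundary conditions: a_s_1 = 1, a_s_4 = 0.
For each transient state i, a_i = sum_j P(i->j) * a_j:
  a_s_2 = 7/15*a_s_1 + 0*a_s_2 + 7/15*a_s_3 + 1/15*a_s_4
  a_s_3 = 8/15*a_s_1 + 1/3*a_s_2 + 0*a_s_3 + 2/15*a_s_4

Substituting a_s_1 = 1 and a_s_4 = 0, rearrange to (I - Q) a = r where r[i] = P(i -> s_1):
  [1, -7/15] . (a_s_2, a_s_3) = 7/15
  [-1/3, 1] . (a_s_2, a_s_3) = 8/15

Solving yields:
  a_s_2 = 161/190
  a_s_3 = 31/38

Starting state is s_3, so the absorption probability is a_s_3 = 31/38.

Answer: 31/38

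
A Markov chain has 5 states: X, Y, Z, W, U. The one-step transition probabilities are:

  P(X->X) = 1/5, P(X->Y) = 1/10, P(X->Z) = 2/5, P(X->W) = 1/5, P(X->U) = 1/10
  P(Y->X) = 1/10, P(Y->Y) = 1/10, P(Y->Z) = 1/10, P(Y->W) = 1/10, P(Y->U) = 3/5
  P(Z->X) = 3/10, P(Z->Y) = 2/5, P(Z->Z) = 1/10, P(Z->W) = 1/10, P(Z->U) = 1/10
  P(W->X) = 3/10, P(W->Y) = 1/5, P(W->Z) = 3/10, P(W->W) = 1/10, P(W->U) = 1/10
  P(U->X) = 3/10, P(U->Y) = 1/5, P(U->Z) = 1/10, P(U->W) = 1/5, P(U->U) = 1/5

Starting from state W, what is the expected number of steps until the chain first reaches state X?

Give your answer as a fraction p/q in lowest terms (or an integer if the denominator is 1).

Answer: 311/80

Derivation:
Let h_i = expected steps to first reach X from state i.
Boundary: h_X = 0.
First-step equations for the other states:
  h_Y = 1 + 1/10*h_X + 1/10*h_Y + 1/10*h_Z + 1/10*h_W + 3/5*h_U
  h_Z = 1 + 3/10*h_X + 2/5*h_Y + 1/10*h_Z + 1/10*h_W + 1/10*h_U
  h_W = 1 + 3/10*h_X + 1/5*h_Y + 3/10*h_Z + 1/10*h_W + 1/10*h_U
  h_U = 1 + 3/10*h_X + 1/5*h_Y + 1/10*h_Z + 1/5*h_W + 1/5*h_U

Substituting h_X = 0 and rearranging gives the linear system (I - Q) h = 1:
  [9/10, -1/10, -1/10, -3/5] . (h_Y, h_Z, h_W, h_U) = 1
  [-2/5, 9/10, -1/10, -1/10] . (h_Y, h_Z, h_W, h_U) = 1
  [-1/5, -3/10, 9/10, -1/10] . (h_Y, h_Z, h_W, h_U) = 1
  [-1/5, -1/10, -1/5, 4/5] . (h_Y, h_Z, h_W, h_U) = 1

Solving yields:
  h_Y = 73/16
  h_Z = 4
  h_W = 311/80
  h_U = 309/80

Starting state is W, so the expected hitting time is h_W = 311/80.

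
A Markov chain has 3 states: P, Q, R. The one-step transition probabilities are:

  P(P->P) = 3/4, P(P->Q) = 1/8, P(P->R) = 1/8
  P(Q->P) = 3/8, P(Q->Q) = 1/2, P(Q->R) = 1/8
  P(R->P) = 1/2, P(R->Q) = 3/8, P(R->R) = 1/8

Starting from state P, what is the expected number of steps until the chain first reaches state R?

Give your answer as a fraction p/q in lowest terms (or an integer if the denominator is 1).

Let h_i = expected steps to first reach R from state i.
Boundary: h_R = 0.
First-step equations for the other states:
  h_P = 1 + 3/4*h_P + 1/8*h_Q + 1/8*h_R
  h_Q = 1 + 3/8*h_P + 1/2*h_Q + 1/8*h_R

Substituting h_R = 0 and rearranging gives the linear system (I - Q) h = 1:
  [1/4, -1/8] . (h_P, h_Q) = 1
  [-3/8, 1/2] . (h_P, h_Q) = 1

Solving yields:
  h_P = 8
  h_Q = 8

Starting state is P, so the expected hitting time is h_P = 8.

Answer: 8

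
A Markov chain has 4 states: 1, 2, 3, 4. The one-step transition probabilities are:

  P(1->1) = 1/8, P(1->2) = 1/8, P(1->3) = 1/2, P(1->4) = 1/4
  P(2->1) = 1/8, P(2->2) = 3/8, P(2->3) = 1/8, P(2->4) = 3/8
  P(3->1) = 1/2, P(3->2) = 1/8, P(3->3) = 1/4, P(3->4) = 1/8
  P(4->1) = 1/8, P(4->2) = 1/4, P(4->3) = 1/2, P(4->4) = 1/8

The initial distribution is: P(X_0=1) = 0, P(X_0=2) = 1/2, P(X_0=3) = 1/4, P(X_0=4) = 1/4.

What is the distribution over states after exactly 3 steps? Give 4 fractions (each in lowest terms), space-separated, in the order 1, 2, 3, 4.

Answer: 511/2048 429/2048 85/256 107/512

Derivation:
Propagating the distribution step by step (d_{t+1} = d_t * P):
d_0 = (1=0, 2=1/2, 3=1/4, 4=1/4)
  d_1[1] = 0*1/8 + 1/2*1/8 + 1/4*1/2 + 1/4*1/8 = 7/32
  d_1[2] = 0*1/8 + 1/2*3/8 + 1/4*1/8 + 1/4*1/4 = 9/32
  d_1[3] = 0*1/2 + 1/2*1/8 + 1/4*1/4 + 1/4*1/2 = 1/4
  d_1[4] = 0*1/4 + 1/2*3/8 + 1/4*1/8 + 1/4*1/8 = 1/4
d_1 = (1=7/32, 2=9/32, 3=1/4, 4=1/4)
  d_2[1] = 7/32*1/8 + 9/32*1/8 + 1/4*1/2 + 1/4*1/8 = 7/32
  d_2[2] = 7/32*1/8 + 9/32*3/8 + 1/4*1/8 + 1/4*1/4 = 29/128
  d_2[3] = 7/32*1/2 + 9/32*1/8 + 1/4*1/4 + 1/4*1/2 = 85/256
  d_2[4] = 7/32*1/4 + 9/32*3/8 + 1/4*1/8 + 1/4*1/8 = 57/256
d_2 = (1=7/32, 2=29/128, 3=85/256, 4=57/256)
  d_3[1] = 7/32*1/8 + 29/128*1/8 + 85/256*1/2 + 57/256*1/8 = 511/2048
  d_3[2] = 7/32*1/8 + 29/128*3/8 + 85/256*1/8 + 57/256*1/4 = 429/2048
  d_3[3] = 7/32*1/2 + 29/128*1/8 + 85/256*1/4 + 57/256*1/2 = 85/256
  d_3[4] = 7/32*1/4 + 29/128*3/8 + 85/256*1/8 + 57/256*1/8 = 107/512
d_3 = (1=511/2048, 2=429/2048, 3=85/256, 4=107/512)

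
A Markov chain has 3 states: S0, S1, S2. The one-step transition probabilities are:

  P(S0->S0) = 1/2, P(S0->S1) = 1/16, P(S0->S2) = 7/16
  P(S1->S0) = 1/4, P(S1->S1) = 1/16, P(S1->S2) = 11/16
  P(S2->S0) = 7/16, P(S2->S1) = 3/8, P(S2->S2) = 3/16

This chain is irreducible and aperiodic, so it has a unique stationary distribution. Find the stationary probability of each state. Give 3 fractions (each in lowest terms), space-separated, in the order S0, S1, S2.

Answer: 43/100 11/60 29/75

Derivation:
The stationary distribution satisfies pi = pi * P, i.e.:
  pi_S0 = 1/2*pi_S0 + 1/4*pi_S1 + 7/16*pi_S2
  pi_S1 = 1/16*pi_S0 + 1/16*pi_S1 + 3/8*pi_S2
  pi_S2 = 7/16*pi_S0 + 11/16*pi_S1 + 3/16*pi_S2
with normalization: pi_S0 + pi_S1 + pi_S2 = 1.

Using the first 2 balance equations plus normalization, the linear system A*pi = b is:
  [-1/2, 1/4, 7/16] . pi = 0
  [1/16, -15/16, 3/8] . pi = 0
  [1, 1, 1] . pi = 1

Solving yields:
  pi_S0 = 43/100
  pi_S1 = 11/60
  pi_S2 = 29/75

Verification (pi * P):
  43/100*1/2 + 11/60*1/4 + 29/75*7/16 = 43/100 = pi_S0  (ok)
  43/100*1/16 + 11/60*1/16 + 29/75*3/8 = 11/60 = pi_S1  (ok)
  43/100*7/16 + 11/60*11/16 + 29/75*3/16 = 29/75 = pi_S2  (ok)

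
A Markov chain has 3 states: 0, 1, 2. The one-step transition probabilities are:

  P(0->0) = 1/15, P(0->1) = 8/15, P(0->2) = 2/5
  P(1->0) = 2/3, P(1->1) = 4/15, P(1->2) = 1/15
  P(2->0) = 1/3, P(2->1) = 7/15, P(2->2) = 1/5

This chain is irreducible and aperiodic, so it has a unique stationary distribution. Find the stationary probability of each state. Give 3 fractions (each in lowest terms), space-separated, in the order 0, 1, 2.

Answer: 125/337 138/337 74/337

Derivation:
The stationary distribution satisfies pi = pi * P, i.e.:
  pi_0 = 1/15*pi_0 + 2/3*pi_1 + 1/3*pi_2
  pi_1 = 8/15*pi_0 + 4/15*pi_1 + 7/15*pi_2
  pi_2 = 2/5*pi_0 + 1/15*pi_1 + 1/5*pi_2
with normalization: pi_0 + pi_1 + pi_2 = 1.

Using the first 2 balance equations plus normalization, the linear system A*pi = b is:
  [-14/15, 2/3, 1/3] . pi = 0
  [8/15, -11/15, 7/15] . pi = 0
  [1, 1, 1] . pi = 1

Solving yields:
  pi_0 = 125/337
  pi_1 = 138/337
  pi_2 = 74/337

Verification (pi * P):
  125/337*1/15 + 138/337*2/3 + 74/337*1/3 = 125/337 = pi_0  (ok)
  125/337*8/15 + 138/337*4/15 + 74/337*7/15 = 138/337 = pi_1  (ok)
  125/337*2/5 + 138/337*1/15 + 74/337*1/5 = 74/337 = pi_2  (ok)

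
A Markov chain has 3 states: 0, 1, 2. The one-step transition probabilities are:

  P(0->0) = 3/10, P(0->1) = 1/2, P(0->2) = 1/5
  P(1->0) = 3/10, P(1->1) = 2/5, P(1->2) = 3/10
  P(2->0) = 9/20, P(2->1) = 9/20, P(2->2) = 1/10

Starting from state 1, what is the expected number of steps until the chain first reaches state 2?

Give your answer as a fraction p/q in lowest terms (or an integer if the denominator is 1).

Let h_i = expected steps to first reach 2 from state i.
Boundary: h_2 = 0.
First-step equations for the other states:
  h_0 = 1 + 3/10*h_0 + 1/2*h_1 + 1/5*h_2
  h_1 = 1 + 3/10*h_0 + 2/5*h_1 + 3/10*h_2

Substituting h_2 = 0 and rearranging gives the linear system (I - Q) h = 1:
  [7/10, -1/2] . (h_0, h_1) = 1
  [-3/10, 3/5] . (h_0, h_1) = 1

Solving yields:
  h_0 = 110/27
  h_1 = 100/27

Starting state is 1, so the expected hitting time is h_1 = 100/27.

Answer: 100/27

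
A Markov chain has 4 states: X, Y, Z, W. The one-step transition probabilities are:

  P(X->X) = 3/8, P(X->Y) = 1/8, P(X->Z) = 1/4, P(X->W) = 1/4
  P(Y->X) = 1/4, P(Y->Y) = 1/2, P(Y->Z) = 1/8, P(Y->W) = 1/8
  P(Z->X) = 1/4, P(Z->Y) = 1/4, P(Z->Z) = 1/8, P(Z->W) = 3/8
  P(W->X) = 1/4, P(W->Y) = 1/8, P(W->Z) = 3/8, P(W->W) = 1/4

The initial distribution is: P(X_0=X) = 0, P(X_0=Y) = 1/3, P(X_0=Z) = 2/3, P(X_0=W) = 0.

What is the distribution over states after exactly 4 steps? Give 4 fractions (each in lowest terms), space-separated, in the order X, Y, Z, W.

Answer: 585/2048 3035/12288 341/1536 1005/4096

Derivation:
Propagating the distribution step by step (d_{t+1} = d_t * P):
d_0 = (X=0, Y=1/3, Z=2/3, W=0)
  d_1[X] = 0*3/8 + 1/3*1/4 + 2/3*1/4 + 0*1/4 = 1/4
  d_1[Y] = 0*1/8 + 1/3*1/2 + 2/3*1/4 + 0*1/8 = 1/3
  d_1[Z] = 0*1/4 + 1/3*1/8 + 2/3*1/8 + 0*3/8 = 1/8
  d_1[W] = 0*1/4 + 1/3*1/8 + 2/3*3/8 + 0*1/4 = 7/24
d_1 = (X=1/4, Y=1/3, Z=1/8, W=7/24)
  d_2[X] = 1/4*3/8 + 1/3*1/4 + 1/8*1/4 + 7/24*1/4 = 9/32
  d_2[Y] = 1/4*1/8 + 1/3*1/2 + 1/8*1/4 + 7/24*1/8 = 17/64
  d_2[Z] = 1/4*1/4 + 1/3*1/8 + 1/8*1/8 + 7/24*3/8 = 11/48
  d_2[W] = 1/4*1/4 + 1/3*1/8 + 1/8*3/8 + 7/24*1/4 = 43/192
d_2 = (X=9/32, Y=17/64, Z=11/48, W=43/192)
  d_3[X] = 9/32*3/8 + 17/64*1/4 + 11/48*1/4 + 43/192*1/4 = 73/256
  d_3[Y] = 9/32*1/8 + 17/64*1/2 + 11/48*1/4 + 43/192*1/8 = 389/1536
  d_3[Z] = 9/32*1/4 + 17/64*1/8 + 11/48*1/8 + 43/192*3/8 = 83/384
  d_3[W] = 9/32*1/4 + 17/64*1/8 + 11/48*3/8 + 43/192*1/4 = 377/1536
d_3 = (X=73/256, Y=389/1536, Z=83/384, W=377/1536)
  d_4[X] = 73/256*3/8 + 389/1536*1/4 + 83/384*1/4 + 377/1536*1/4 = 585/2048
  d_4[Y] = 73/256*1/8 + 389/1536*1/2 + 83/384*1/4 + 377/1536*1/8 = 3035/12288
  d_4[Z] = 73/256*1/4 + 389/1536*1/8 + 83/384*1/8 + 377/1536*3/8 = 341/1536
  d_4[W] = 73/256*1/4 + 389/1536*1/8 + 83/384*3/8 + 377/1536*1/4 = 1005/4096
d_4 = (X=585/2048, Y=3035/12288, Z=341/1536, W=1005/4096)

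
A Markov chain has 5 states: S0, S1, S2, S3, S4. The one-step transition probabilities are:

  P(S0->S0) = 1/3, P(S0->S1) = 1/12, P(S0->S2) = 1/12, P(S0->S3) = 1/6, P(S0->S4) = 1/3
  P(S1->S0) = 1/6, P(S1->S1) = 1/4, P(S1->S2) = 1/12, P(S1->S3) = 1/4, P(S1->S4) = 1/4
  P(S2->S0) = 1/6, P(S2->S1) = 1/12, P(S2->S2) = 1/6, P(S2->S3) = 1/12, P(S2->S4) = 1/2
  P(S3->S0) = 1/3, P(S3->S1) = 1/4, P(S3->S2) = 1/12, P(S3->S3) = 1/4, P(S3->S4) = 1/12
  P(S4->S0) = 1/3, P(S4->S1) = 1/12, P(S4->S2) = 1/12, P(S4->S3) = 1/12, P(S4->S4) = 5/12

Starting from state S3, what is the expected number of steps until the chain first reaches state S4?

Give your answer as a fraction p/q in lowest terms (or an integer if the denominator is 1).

Let h_i = expected steps to first reach S4 from state i.
Boundary: h_S4 = 0.
First-step equations for the other states:
  h_S0 = 1 + 1/3*h_S0 + 1/12*h_S1 + 1/12*h_S2 + 1/6*h_S3 + 1/3*h_S4
  h_S1 = 1 + 1/6*h_S0 + 1/4*h_S1 + 1/12*h_S2 + 1/4*h_S3 + 1/4*h_S4
  h_S2 = 1 + 1/6*h_S0 + 1/12*h_S1 + 1/6*h_S2 + 1/12*h_S3 + 1/2*h_S4
  h_S3 = 1 + 1/3*h_S0 + 1/4*h_S1 + 1/12*h_S2 + 1/4*h_S3 + 1/12*h_S4

Substituting h_S4 = 0 and rearranging gives the linear system (I - Q) h = 1:
  [2/3, -1/12, -1/12, -1/6] . (h_S0, h_S1, h_S2, h_S3) = 1
  [-1/6, 3/4, -1/12, -1/4] . (h_S0, h_S1, h_S2, h_S3) = 1
  [-1/6, -1/12, 5/6, -1/12] . (h_S0, h_S1, h_S2, h_S3) = 1
  [-1/3, -1/4, -1/12, 3/4] . (h_S0, h_S1, h_S2, h_S3) = 1

Solving yields:
  h_S0 = 7128/2071
  h_S1 = 8052/2071
  h_S2 = 5640/2071
  h_S3 = 9240/2071

Starting state is S3, so the expected hitting time is h_S3 = 9240/2071.

Answer: 9240/2071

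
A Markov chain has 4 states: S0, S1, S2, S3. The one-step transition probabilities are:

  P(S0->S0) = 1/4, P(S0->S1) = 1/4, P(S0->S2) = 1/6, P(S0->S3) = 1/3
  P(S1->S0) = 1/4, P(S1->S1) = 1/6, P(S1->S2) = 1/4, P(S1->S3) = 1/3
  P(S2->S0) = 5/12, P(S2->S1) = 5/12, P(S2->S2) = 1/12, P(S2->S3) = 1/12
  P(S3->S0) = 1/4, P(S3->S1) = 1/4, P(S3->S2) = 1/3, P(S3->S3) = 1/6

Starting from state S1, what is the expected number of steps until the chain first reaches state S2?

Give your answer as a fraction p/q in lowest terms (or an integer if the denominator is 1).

Answer: 336/85

Derivation:
Let h_i = expected steps to first reach S2 from state i.
Boundary: h_S2 = 0.
First-step equations for the other states:
  h_S0 = 1 + 1/4*h_S0 + 1/4*h_S1 + 1/6*h_S2 + 1/3*h_S3
  h_S1 = 1 + 1/4*h_S0 + 1/6*h_S1 + 1/4*h_S2 + 1/3*h_S3
  h_S3 = 1 + 1/4*h_S0 + 1/4*h_S1 + 1/3*h_S2 + 1/6*h_S3

Substituting h_S2 = 0 and rearranging gives the linear system (I - Q) h = 1:
  [3/4, -1/4, -1/3] . (h_S0, h_S1, h_S3) = 1
  [-1/4, 5/6, -1/3] . (h_S0, h_S1, h_S3) = 1
  [-1/4, -1/4, 5/6] . (h_S0, h_S1, h_S3) = 1

Solving yields:
  h_S0 = 364/85
  h_S1 = 336/85
  h_S3 = 312/85

Starting state is S1, so the expected hitting time is h_S1 = 336/85.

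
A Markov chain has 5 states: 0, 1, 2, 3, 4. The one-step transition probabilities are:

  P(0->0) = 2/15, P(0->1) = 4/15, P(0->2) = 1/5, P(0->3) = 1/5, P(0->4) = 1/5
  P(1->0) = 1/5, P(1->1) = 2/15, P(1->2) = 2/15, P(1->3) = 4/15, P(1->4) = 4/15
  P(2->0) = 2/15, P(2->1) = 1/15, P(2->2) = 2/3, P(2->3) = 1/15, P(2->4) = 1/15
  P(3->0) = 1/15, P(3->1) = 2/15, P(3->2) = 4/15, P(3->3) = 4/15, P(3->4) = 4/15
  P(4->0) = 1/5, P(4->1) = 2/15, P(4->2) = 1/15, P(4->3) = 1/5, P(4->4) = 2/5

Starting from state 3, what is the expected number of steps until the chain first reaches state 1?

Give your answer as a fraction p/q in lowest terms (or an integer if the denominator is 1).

Answer: 767/97

Derivation:
Let h_i = expected steps to first reach 1 from state i.
Boundary: h_1 = 0.
First-step equations for the other states:
  h_0 = 1 + 2/15*h_0 + 4/15*h_1 + 1/5*h_2 + 1/5*h_3 + 1/5*h_4
  h_2 = 1 + 2/15*h_0 + 1/15*h_1 + 2/3*h_2 + 1/15*h_3 + 1/15*h_4
  h_3 = 1 + 1/15*h_0 + 2/15*h_1 + 4/15*h_2 + 4/15*h_3 + 4/15*h_4
  h_4 = 1 + 1/5*h_0 + 2/15*h_1 + 1/15*h_2 + 1/5*h_3 + 2/5*h_4

Substituting h_1 = 0 and rearranging gives the linear system (I - Q) h = 1:
  [13/15, -1/5, -1/5, -1/5] . (h_0, h_2, h_3, h_4) = 1
  [-2/15, 1/3, -1/15, -1/15] . (h_0, h_2, h_3, h_4) = 1
  [-1/15, -4/15, 11/15, -4/15] . (h_0, h_2, h_3, h_4) = 1
  [-1/5, -1/15, -1/5, 3/5] . (h_0, h_2, h_3, h_4) = 1

Solving yields:
  h_0 = 654/97
  h_2 = 852/97
  h_3 = 767/97
  h_4 = 730/97

Starting state is 3, so the expected hitting time is h_3 = 767/97.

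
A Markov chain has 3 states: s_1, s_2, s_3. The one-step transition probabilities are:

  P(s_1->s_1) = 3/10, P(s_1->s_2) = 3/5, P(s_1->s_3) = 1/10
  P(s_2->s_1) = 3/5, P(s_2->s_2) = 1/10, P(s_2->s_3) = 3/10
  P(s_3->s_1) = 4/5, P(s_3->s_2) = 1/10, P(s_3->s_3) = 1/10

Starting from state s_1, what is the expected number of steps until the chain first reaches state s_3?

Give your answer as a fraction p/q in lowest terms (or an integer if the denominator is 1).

Answer: 50/9

Derivation:
Let h_i = expected steps to first reach s_3 from state i.
Boundary: h_s_3 = 0.
First-step equations for the other states:
  h_s_1 = 1 + 3/10*h_s_1 + 3/5*h_s_2 + 1/10*h_s_3
  h_s_2 = 1 + 3/5*h_s_1 + 1/10*h_s_2 + 3/10*h_s_3

Substituting h_s_3 = 0 and rearranging gives the linear system (I - Q) h = 1:
  [7/10, -3/5] . (h_s_1, h_s_2) = 1
  [-3/5, 9/10] . (h_s_1, h_s_2) = 1

Solving yields:
  h_s_1 = 50/9
  h_s_2 = 130/27

Starting state is s_1, so the expected hitting time is h_s_1 = 50/9.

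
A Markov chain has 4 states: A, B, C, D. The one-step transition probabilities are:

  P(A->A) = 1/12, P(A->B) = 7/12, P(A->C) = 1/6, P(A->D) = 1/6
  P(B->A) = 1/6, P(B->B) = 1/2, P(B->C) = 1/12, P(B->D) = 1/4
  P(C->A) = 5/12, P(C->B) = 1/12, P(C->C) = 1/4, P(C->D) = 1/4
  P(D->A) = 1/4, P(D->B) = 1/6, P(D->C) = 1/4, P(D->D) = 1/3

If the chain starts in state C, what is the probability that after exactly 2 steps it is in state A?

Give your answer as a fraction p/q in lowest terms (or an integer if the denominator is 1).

Computing P^2 by repeated multiplication:
P^1 =
  A: [1/12, 7/12, 1/6, 1/6]
  B: [1/6, 1/2, 1/12, 1/4]
  C: [5/12, 1/12, 1/4, 1/4]
  D: [1/4, 1/6, 1/4, 1/3]
P^2 =
  A: [31/144, 55/144, 7/48, 37/144]
  B: [7/36, 19/48, 11/72, 37/144]
  C: [31/144, 25/72, 29/144, 17/72]
  D: [17/72, 11/36, 29/144, 37/144]

(P^2)[C -> A] = 31/144

Answer: 31/144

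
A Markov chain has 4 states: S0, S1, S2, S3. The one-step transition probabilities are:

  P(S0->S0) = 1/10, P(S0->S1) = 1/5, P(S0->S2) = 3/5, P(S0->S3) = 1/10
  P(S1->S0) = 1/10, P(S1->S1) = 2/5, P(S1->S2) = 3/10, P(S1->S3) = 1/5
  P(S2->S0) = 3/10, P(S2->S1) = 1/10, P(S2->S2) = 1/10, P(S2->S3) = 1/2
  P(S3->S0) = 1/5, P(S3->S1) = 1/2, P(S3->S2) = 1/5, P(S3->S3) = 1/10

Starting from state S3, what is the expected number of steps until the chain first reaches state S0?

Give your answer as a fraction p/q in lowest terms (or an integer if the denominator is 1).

Let h_i = expected steps to first reach S0 from state i.
Boundary: h_S0 = 0.
First-step equations for the other states:
  h_S1 = 1 + 1/10*h_S0 + 2/5*h_S1 + 3/10*h_S2 + 1/5*h_S3
  h_S2 = 1 + 3/10*h_S0 + 1/10*h_S1 + 1/10*h_S2 + 1/2*h_S3
  h_S3 = 1 + 1/5*h_S0 + 1/2*h_S1 + 1/5*h_S2 + 1/10*h_S3

Substituting h_S0 = 0 and rearranging gives the linear system (I - Q) h = 1:
  [3/5, -3/10, -1/5] . (h_S1, h_S2, h_S3) = 1
  [-1/10, 9/10, -1/2] . (h_S1, h_S2, h_S3) = 1
  [-1/2, -1/5, 9/10] . (h_S1, h_S2, h_S3) = 1

Solving yields:
  h_S1 = 135/23
  h_S2 = 110/23
  h_S3 = 125/23

Starting state is S3, so the expected hitting time is h_S3 = 125/23.

Answer: 125/23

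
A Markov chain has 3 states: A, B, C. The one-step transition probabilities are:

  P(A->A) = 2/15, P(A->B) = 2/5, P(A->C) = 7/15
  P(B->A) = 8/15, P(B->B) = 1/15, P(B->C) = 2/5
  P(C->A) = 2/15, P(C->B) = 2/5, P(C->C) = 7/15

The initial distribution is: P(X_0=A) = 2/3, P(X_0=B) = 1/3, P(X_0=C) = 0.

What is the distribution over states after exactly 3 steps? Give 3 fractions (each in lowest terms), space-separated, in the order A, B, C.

Propagating the distribution step by step (d_{t+1} = d_t * P):
d_0 = (A=2/3, B=1/3, C=0)
  d_1[A] = 2/3*2/15 + 1/3*8/15 + 0*2/15 = 4/15
  d_1[B] = 2/3*2/5 + 1/3*1/15 + 0*2/5 = 13/45
  d_1[C] = 2/3*7/15 + 1/3*2/5 + 0*7/15 = 4/9
d_1 = (A=4/15, B=13/45, C=4/9)
  d_2[A] = 4/15*2/15 + 13/45*8/15 + 4/9*2/15 = 56/225
  d_2[B] = 4/15*2/5 + 13/45*1/15 + 4/9*2/5 = 41/135
  d_2[C] = 4/15*7/15 + 13/45*2/5 + 4/9*7/15 = 302/675
d_2 = (A=56/225, B=41/135, C=302/675)
  d_3[A] = 56/225*2/15 + 41/135*8/15 + 302/675*2/15 = 172/675
  d_3[B] = 56/225*2/5 + 41/135*1/15 + 302/675*2/5 = 121/405
  d_3[C] = 56/225*7/15 + 41/135*2/5 + 302/675*7/15 = 904/2025
d_3 = (A=172/675, B=121/405, C=904/2025)

Answer: 172/675 121/405 904/2025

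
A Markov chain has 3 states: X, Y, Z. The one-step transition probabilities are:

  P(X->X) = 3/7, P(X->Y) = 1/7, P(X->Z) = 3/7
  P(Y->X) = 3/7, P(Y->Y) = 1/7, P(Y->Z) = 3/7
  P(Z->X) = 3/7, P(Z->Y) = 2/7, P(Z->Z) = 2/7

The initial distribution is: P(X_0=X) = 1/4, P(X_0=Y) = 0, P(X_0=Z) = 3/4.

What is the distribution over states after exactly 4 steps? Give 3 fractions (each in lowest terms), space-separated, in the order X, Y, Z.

Answer: 3/7 1885/9604 3603/9604

Derivation:
Propagating the distribution step by step (d_{t+1} = d_t * P):
d_0 = (X=1/4, Y=0, Z=3/4)
  d_1[X] = 1/4*3/7 + 0*3/7 + 3/4*3/7 = 3/7
  d_1[Y] = 1/4*1/7 + 0*1/7 + 3/4*2/7 = 1/4
  d_1[Z] = 1/4*3/7 + 0*3/7 + 3/4*2/7 = 9/28
d_1 = (X=3/7, Y=1/4, Z=9/28)
  d_2[X] = 3/7*3/7 + 1/4*3/7 + 9/28*3/7 = 3/7
  d_2[Y] = 3/7*1/7 + 1/4*1/7 + 9/28*2/7 = 37/196
  d_2[Z] = 3/7*3/7 + 1/4*3/7 + 9/28*2/7 = 75/196
d_2 = (X=3/7, Y=37/196, Z=75/196)
  d_3[X] = 3/7*3/7 + 37/196*3/7 + 75/196*3/7 = 3/7
  d_3[Y] = 3/7*1/7 + 37/196*1/7 + 75/196*2/7 = 271/1372
  d_3[Z] = 3/7*3/7 + 37/196*3/7 + 75/196*2/7 = 513/1372
d_3 = (X=3/7, Y=271/1372, Z=513/1372)
  d_4[X] = 3/7*3/7 + 271/1372*3/7 + 513/1372*3/7 = 3/7
  d_4[Y] = 3/7*1/7 + 271/1372*1/7 + 513/1372*2/7 = 1885/9604
  d_4[Z] = 3/7*3/7 + 271/1372*3/7 + 513/1372*2/7 = 3603/9604
d_4 = (X=3/7, Y=1885/9604, Z=3603/9604)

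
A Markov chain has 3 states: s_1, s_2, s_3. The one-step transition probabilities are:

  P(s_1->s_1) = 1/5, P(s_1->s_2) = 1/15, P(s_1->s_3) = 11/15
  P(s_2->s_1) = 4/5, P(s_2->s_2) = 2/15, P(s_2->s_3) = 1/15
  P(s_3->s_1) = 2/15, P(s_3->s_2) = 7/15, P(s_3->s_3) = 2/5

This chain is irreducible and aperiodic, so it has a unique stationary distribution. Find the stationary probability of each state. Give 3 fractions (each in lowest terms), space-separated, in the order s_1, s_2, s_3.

The stationary distribution satisfies pi = pi * P, i.e.:
  pi_s_1 = 1/5*pi_s_1 + 4/5*pi_s_2 + 2/15*pi_s_3
  pi_s_2 = 1/15*pi_s_1 + 2/15*pi_s_2 + 7/15*pi_s_3
  pi_s_3 = 11/15*pi_s_1 + 1/15*pi_s_2 + 2/5*pi_s_3
with normalization: pi_s_1 + pi_s_2 + pi_s_3 = 1.

Using the first 2 balance equations plus normalization, the linear system A*pi = b is:
  [-4/5, 4/5, 2/15] . pi = 0
  [1/15, -13/15, 7/15] . pi = 0
  [1, 1, 1] . pi = 1

Solving yields:
  pi_s_1 = 11/34
  pi_s_2 = 43/170
  pi_s_3 = 36/85

Verification (pi * P):
  11/34*1/5 + 43/170*4/5 + 36/85*2/15 = 11/34 = pi_s_1  (ok)
  11/34*1/15 + 43/170*2/15 + 36/85*7/15 = 43/170 = pi_s_2  (ok)
  11/34*11/15 + 43/170*1/15 + 36/85*2/5 = 36/85 = pi_s_3  (ok)

Answer: 11/34 43/170 36/85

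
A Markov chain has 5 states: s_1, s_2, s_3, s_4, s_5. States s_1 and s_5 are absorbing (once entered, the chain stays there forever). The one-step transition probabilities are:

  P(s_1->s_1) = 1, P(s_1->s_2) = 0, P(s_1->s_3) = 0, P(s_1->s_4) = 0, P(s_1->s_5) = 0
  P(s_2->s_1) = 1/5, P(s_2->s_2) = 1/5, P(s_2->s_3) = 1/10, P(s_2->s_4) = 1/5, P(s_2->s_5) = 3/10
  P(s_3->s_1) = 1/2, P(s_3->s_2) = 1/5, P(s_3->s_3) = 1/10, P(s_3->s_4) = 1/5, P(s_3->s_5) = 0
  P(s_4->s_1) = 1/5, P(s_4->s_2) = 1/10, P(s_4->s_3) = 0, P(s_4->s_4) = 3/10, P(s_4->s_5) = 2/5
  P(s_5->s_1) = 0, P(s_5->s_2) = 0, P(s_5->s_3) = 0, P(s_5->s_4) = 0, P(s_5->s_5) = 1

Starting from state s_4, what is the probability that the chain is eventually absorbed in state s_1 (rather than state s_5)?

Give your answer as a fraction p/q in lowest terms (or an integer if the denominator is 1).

Answer: 163/470

Derivation:
Let a_i = P(absorbed in s_1 | start in state i).
Boundary conditions: a_s_1 = 1, a_s_5 = 0.
For each transient state i, a_i = sum_j P(i->j) * a_j:
  a_s_2 = 1/5*a_s_1 + 1/5*a_s_2 + 1/10*a_s_3 + 1/5*a_s_4 + 3/10*a_s_5
  a_s_3 = 1/2*a_s_1 + 1/5*a_s_2 + 1/10*a_s_3 + 1/5*a_s_4 + 0*a_s_5
  a_s_4 = 1/5*a_s_1 + 1/10*a_s_2 + 0*a_s_3 + 3/10*a_s_4 + 2/5*a_s_5

Substituting a_s_1 = 1 and a_s_5 = 0, rearrange to (I - Q) a = r where r[i] = P(i -> s_1):
  [4/5, -1/10, -1/5] . (a_s_2, a_s_3, a_s_4) = 1/5
  [-1/5, 9/10, -1/5] . (a_s_2, a_s_3, a_s_4) = 1/2
  [-1/10, 0, 7/10] . (a_s_2, a_s_3, a_s_4) = 1/5

Solving yields:
  a_s_2 = 201/470
  a_s_3 = 171/235
  a_s_4 = 163/470

Starting state is s_4, so the absorption probability is a_s_4 = 163/470.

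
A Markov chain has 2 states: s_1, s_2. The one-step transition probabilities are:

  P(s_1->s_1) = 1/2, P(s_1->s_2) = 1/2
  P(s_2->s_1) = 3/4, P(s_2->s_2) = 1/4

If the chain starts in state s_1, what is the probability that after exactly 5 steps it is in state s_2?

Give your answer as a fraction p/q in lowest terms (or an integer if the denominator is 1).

Answer: 205/512

Derivation:
Computing P^5 by repeated multiplication:
P^1 =
  s_1: [1/2, 1/2]
  s_2: [3/4, 1/4]
P^2 =
  s_1: [5/8, 3/8]
  s_2: [9/16, 7/16]
P^3 =
  s_1: [19/32, 13/32]
  s_2: [39/64, 25/64]
P^4 =
  s_1: [77/128, 51/128]
  s_2: [153/256, 103/256]
P^5 =
  s_1: [307/512, 205/512]
  s_2: [615/1024, 409/1024]

(P^5)[s_1 -> s_2] = 205/512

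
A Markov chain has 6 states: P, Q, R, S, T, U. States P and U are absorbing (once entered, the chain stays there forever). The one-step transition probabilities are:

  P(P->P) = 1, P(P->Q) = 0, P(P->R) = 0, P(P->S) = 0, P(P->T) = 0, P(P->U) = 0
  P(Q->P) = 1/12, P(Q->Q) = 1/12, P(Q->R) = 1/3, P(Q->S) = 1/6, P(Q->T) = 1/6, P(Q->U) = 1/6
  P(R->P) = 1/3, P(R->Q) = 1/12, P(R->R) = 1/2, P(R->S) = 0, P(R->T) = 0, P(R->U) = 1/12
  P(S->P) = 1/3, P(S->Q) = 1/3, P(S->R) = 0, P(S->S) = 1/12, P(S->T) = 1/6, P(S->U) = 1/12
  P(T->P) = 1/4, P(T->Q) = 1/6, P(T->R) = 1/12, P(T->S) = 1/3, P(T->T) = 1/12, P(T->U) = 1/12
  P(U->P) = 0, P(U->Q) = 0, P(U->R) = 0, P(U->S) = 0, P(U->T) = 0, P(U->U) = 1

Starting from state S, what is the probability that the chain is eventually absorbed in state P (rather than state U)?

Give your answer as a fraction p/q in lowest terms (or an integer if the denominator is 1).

Let a_i = P(absorbed in P | start in state i).
Boundary conditions: a_P = 1, a_U = 0.
For each transient state i, a_i = sum_j P(i->j) * a_j:
  a_Q = 1/12*a_P + 1/12*a_Q + 1/3*a_R + 1/6*a_S + 1/6*a_T + 1/6*a_U
  a_R = 1/3*a_P + 1/12*a_Q + 1/2*a_R + 0*a_S + 0*a_T + 1/12*a_U
  a_S = 1/3*a_P + 1/3*a_Q + 0*a_R + 1/12*a_S + 1/6*a_T + 1/12*a_U
  a_T = 1/4*a_P + 1/6*a_Q + 1/12*a_R + 1/3*a_S + 1/12*a_T + 1/12*a_U

Substituting a_P = 1 and a_U = 0, rearrange to (I - Q) a = r where r[i] = P(i -> P):
  [11/12, -1/3, -1/6, -1/6] . (a_Q, a_R, a_S, a_T) = 1/12
  [-1/12, 1/2, 0, 0] . (a_Q, a_R, a_S, a_T) = 1/3
  [-1/3, 0, 11/12, -1/6] . (a_Q, a_R, a_S, a_T) = 1/3
  [-1/6, -1/12, -1/3, 11/12] . (a_Q, a_R, a_S, a_T) = 1/4

Solving yields:
  a_Q = 1889/2974
  a_R = 4595/5948
  a_S = 2159/2974
  a_T = 4297/5948

Starting state is S, so the absorption probability is a_S = 2159/2974.

Answer: 2159/2974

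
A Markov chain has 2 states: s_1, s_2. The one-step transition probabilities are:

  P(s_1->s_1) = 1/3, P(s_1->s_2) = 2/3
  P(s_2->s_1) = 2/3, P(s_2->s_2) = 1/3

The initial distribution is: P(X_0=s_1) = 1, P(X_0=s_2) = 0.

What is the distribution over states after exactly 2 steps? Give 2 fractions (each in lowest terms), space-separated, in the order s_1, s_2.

Answer: 5/9 4/9

Derivation:
Propagating the distribution step by step (d_{t+1} = d_t * P):
d_0 = (s_1=1, s_2=0)
  d_1[s_1] = 1*1/3 + 0*2/3 = 1/3
  d_1[s_2] = 1*2/3 + 0*1/3 = 2/3
d_1 = (s_1=1/3, s_2=2/3)
  d_2[s_1] = 1/3*1/3 + 2/3*2/3 = 5/9
  d_2[s_2] = 1/3*2/3 + 2/3*1/3 = 4/9
d_2 = (s_1=5/9, s_2=4/9)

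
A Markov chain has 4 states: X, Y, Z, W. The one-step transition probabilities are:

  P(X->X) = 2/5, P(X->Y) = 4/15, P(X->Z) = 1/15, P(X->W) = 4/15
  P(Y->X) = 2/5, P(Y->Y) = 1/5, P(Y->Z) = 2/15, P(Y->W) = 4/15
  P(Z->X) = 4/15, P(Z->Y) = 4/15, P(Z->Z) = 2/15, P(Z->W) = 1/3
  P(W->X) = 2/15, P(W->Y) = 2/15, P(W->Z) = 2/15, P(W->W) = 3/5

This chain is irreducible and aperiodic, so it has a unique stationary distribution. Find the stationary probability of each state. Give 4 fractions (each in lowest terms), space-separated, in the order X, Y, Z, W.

Answer: 102/371 221/1113 128/1113 458/1113

Derivation:
The stationary distribution satisfies pi = pi * P, i.e.:
  pi_X = 2/5*pi_X + 2/5*pi_Y + 4/15*pi_Z + 2/15*pi_W
  pi_Y = 4/15*pi_X + 1/5*pi_Y + 4/15*pi_Z + 2/15*pi_W
  pi_Z = 1/15*pi_X + 2/15*pi_Y + 2/15*pi_Z + 2/15*pi_W
  pi_W = 4/15*pi_X + 4/15*pi_Y + 1/3*pi_Z + 3/5*pi_W
with normalization: pi_X + pi_Y + pi_Z + pi_W = 1.

Using the first 3 balance equations plus normalization, the linear system A*pi = b is:
  [-3/5, 2/5, 4/15, 2/15] . pi = 0
  [4/15, -4/5, 4/15, 2/15] . pi = 0
  [1/15, 2/15, -13/15, 2/15] . pi = 0
  [1, 1, 1, 1] . pi = 1

Solving yields:
  pi_X = 102/371
  pi_Y = 221/1113
  pi_Z = 128/1113
  pi_W = 458/1113

Verification (pi * P):
  102/371*2/5 + 221/1113*2/5 + 128/1113*4/15 + 458/1113*2/15 = 102/371 = pi_X  (ok)
  102/371*4/15 + 221/1113*1/5 + 128/1113*4/15 + 458/1113*2/15 = 221/1113 = pi_Y  (ok)
  102/371*1/15 + 221/1113*2/15 + 128/1113*2/15 + 458/1113*2/15 = 128/1113 = pi_Z  (ok)
  102/371*4/15 + 221/1113*4/15 + 128/1113*1/3 + 458/1113*3/5 = 458/1113 = pi_W  (ok)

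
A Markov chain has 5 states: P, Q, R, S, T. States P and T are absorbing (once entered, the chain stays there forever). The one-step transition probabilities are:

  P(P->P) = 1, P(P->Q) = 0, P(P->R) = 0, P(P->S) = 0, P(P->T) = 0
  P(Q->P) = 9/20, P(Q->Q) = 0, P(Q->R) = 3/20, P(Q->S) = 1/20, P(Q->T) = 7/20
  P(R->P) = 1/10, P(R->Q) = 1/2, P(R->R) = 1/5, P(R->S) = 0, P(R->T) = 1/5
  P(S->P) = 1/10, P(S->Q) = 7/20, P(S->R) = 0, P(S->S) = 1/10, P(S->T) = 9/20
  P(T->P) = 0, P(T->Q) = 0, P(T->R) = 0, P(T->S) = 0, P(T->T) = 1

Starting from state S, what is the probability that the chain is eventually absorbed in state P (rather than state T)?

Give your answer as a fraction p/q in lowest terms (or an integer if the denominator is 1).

Answer: 815/2554

Derivation:
Let a_i = P(absorbed in P | start in state i).
Boundary conditions: a_P = 1, a_T = 0.
For each transient state i, a_i = sum_j P(i->j) * a_j:
  a_Q = 9/20*a_P + 0*a_Q + 3/20*a_R + 1/20*a_S + 7/20*a_T
  a_R = 1/10*a_P + 1/2*a_Q + 1/5*a_R + 0*a_S + 1/5*a_T
  a_S = 1/10*a_P + 7/20*a_Q + 0*a_R + 1/10*a_S + 9/20*a_T

Substituting a_P = 1 and a_T = 0, rearrange to (I - Q) a = r where r[i] = P(i -> P):
  [1, -3/20, -1/20] . (a_Q, a_R, a_S) = 9/20
  [-1/2, 4/5, 0] . (a_Q, a_R, a_S) = 1/10
  [-7/20, 0, 9/10] . (a_Q, a_R, a_S) = 1/10

Solving yields:
  a_Q = 683/1277
  a_R = 1173/2554
  a_S = 815/2554

Starting state is S, so the absorption probability is a_S = 815/2554.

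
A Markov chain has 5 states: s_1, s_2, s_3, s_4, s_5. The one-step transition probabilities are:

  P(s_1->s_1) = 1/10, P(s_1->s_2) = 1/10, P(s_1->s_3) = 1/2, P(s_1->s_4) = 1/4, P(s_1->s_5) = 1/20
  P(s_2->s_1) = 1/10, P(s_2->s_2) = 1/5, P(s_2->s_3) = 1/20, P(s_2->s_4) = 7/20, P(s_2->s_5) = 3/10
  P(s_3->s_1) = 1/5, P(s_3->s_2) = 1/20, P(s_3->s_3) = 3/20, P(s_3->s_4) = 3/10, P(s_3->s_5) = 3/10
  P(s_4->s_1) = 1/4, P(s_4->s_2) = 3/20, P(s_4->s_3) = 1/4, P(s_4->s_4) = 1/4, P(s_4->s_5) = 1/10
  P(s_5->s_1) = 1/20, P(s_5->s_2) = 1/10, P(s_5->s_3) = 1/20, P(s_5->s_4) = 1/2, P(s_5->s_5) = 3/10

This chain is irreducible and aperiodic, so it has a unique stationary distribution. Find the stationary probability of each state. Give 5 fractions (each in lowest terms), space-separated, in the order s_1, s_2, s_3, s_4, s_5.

Answer: 12586/79157 18599/158314 32677/158314 50831/158314 31035/158314

Derivation:
The stationary distribution satisfies pi = pi * P, i.e.:
  pi_s_1 = 1/10*pi_s_1 + 1/10*pi_s_2 + 1/5*pi_s_3 + 1/4*pi_s_4 + 1/20*pi_s_5
  pi_s_2 = 1/10*pi_s_1 + 1/5*pi_s_2 + 1/20*pi_s_3 + 3/20*pi_s_4 + 1/10*pi_s_5
  pi_s_3 = 1/2*pi_s_1 + 1/20*pi_s_2 + 3/20*pi_s_3 + 1/4*pi_s_4 + 1/20*pi_s_5
  pi_s_4 = 1/4*pi_s_1 + 7/20*pi_s_2 + 3/10*pi_s_3 + 1/4*pi_s_4 + 1/2*pi_s_5
  pi_s_5 = 1/20*pi_s_1 + 3/10*pi_s_2 + 3/10*pi_s_3 + 1/10*pi_s_4 + 3/10*pi_s_5
with normalization: pi_s_1 + pi_s_2 + pi_s_3 + pi_s_4 + pi_s_5 = 1.

Using the first 4 balance equations plus normalization, the linear system A*pi = b is:
  [-9/10, 1/10, 1/5, 1/4, 1/20] . pi = 0
  [1/10, -4/5, 1/20, 3/20, 1/10] . pi = 0
  [1/2, 1/20, -17/20, 1/4, 1/20] . pi = 0
  [1/4, 7/20, 3/10, -3/4, 1/2] . pi = 0
  [1, 1, 1, 1, 1] . pi = 1

Solving yields:
  pi_s_1 = 12586/79157
  pi_s_2 = 18599/158314
  pi_s_3 = 32677/158314
  pi_s_4 = 50831/158314
  pi_s_5 = 31035/158314

Verification (pi * P):
  12586/79157*1/10 + 18599/158314*1/10 + 32677/158314*1/5 + 50831/158314*1/4 + 31035/158314*1/20 = 12586/79157 = pi_s_1  (ok)
  12586/79157*1/10 + 18599/158314*1/5 + 32677/158314*1/20 + 50831/158314*3/20 + 31035/158314*1/10 = 18599/158314 = pi_s_2  (ok)
  12586/79157*1/2 + 18599/158314*1/20 + 32677/158314*3/20 + 50831/158314*1/4 + 31035/158314*1/20 = 32677/158314 = pi_s_3  (ok)
  12586/79157*1/4 + 18599/158314*7/20 + 32677/158314*3/10 + 50831/158314*1/4 + 31035/158314*1/2 = 50831/158314 = pi_s_4  (ok)
  12586/79157*1/20 + 18599/158314*3/10 + 32677/158314*3/10 + 50831/158314*1/10 + 31035/158314*3/10 = 31035/158314 = pi_s_5  (ok)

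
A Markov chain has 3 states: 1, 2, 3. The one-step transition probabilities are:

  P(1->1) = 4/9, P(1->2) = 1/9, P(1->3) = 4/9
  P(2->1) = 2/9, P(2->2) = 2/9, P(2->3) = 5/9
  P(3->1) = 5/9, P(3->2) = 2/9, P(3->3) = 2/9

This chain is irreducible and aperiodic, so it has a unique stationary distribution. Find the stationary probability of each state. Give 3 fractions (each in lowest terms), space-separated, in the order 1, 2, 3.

Answer: 13/29 5/29 11/29

Derivation:
The stationary distribution satisfies pi = pi * P, i.e.:
  pi_1 = 4/9*pi_1 + 2/9*pi_2 + 5/9*pi_3
  pi_2 = 1/9*pi_1 + 2/9*pi_2 + 2/9*pi_3
  pi_3 = 4/9*pi_1 + 5/9*pi_2 + 2/9*pi_3
with normalization: pi_1 + pi_2 + pi_3 = 1.

Using the first 2 balance equations plus normalization, the linear system A*pi = b is:
  [-5/9, 2/9, 5/9] . pi = 0
  [1/9, -7/9, 2/9] . pi = 0
  [1, 1, 1] . pi = 1

Solving yields:
  pi_1 = 13/29
  pi_2 = 5/29
  pi_3 = 11/29

Verification (pi * P):
  13/29*4/9 + 5/29*2/9 + 11/29*5/9 = 13/29 = pi_1  (ok)
  13/29*1/9 + 5/29*2/9 + 11/29*2/9 = 5/29 = pi_2  (ok)
  13/29*4/9 + 5/29*5/9 + 11/29*2/9 = 11/29 = pi_3  (ok)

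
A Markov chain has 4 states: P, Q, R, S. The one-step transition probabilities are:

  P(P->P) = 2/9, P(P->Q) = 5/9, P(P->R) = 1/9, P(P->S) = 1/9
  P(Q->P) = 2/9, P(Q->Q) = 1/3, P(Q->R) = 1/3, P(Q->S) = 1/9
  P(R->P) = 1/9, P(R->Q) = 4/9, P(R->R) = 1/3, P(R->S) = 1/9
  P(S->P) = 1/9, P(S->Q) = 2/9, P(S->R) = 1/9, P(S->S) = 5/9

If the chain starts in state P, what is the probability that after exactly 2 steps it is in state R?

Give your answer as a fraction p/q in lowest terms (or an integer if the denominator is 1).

Answer: 7/27

Derivation:
Computing P^2 by repeated multiplication:
P^1 =
  P: [2/9, 5/9, 1/9, 1/9]
  Q: [2/9, 1/3, 1/3, 1/9]
  R: [1/9, 4/9, 1/3, 1/9]
  S: [1/9, 2/9, 1/9, 5/9]
P^2 =
  P: [16/81, 31/81, 7/27, 13/81]
  Q: [14/81, 11/27, 7/27, 13/81]
  R: [14/81, 31/81, 23/81, 13/81]
  S: [4/27, 25/81, 5/27, 29/81]

(P^2)[P -> R] = 7/27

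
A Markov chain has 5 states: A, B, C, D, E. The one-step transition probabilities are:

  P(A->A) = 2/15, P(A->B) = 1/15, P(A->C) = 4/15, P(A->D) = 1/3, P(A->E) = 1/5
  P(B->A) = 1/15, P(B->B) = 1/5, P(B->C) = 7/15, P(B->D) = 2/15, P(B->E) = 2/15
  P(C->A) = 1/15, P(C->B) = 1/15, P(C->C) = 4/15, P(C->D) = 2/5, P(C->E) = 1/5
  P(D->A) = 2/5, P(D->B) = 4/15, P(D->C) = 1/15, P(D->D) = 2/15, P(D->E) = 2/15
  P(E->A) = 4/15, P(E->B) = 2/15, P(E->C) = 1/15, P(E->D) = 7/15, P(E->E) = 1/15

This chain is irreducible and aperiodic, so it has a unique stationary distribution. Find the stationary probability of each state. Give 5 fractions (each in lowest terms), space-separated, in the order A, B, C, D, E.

Answer: 2147/10523 4840/31569 6661/31569 2954/10523 4765/31569

Derivation:
The stationary distribution satisfies pi = pi * P, i.e.:
  pi_A = 2/15*pi_A + 1/15*pi_B + 1/15*pi_C + 2/5*pi_D + 4/15*pi_E
  pi_B = 1/15*pi_A + 1/5*pi_B + 1/15*pi_C + 4/15*pi_D + 2/15*pi_E
  pi_C = 4/15*pi_A + 7/15*pi_B + 4/15*pi_C + 1/15*pi_D + 1/15*pi_E
  pi_D = 1/3*pi_A + 2/15*pi_B + 2/5*pi_C + 2/15*pi_D + 7/15*pi_E
  pi_E = 1/5*pi_A + 2/15*pi_B + 1/5*pi_C + 2/15*pi_D + 1/15*pi_E
with normalization: pi_A + pi_B + pi_C + pi_D + pi_E = 1.

Using the first 4 balance equations plus normalization, the linear system A*pi = b is:
  [-13/15, 1/15, 1/15, 2/5, 4/15] . pi = 0
  [1/15, -4/5, 1/15, 4/15, 2/15] . pi = 0
  [4/15, 7/15, -11/15, 1/15, 1/15] . pi = 0
  [1/3, 2/15, 2/5, -13/15, 7/15] . pi = 0
  [1, 1, 1, 1, 1] . pi = 1

Solving yields:
  pi_A = 2147/10523
  pi_B = 4840/31569
  pi_C = 6661/31569
  pi_D = 2954/10523
  pi_E = 4765/31569

Verification (pi * P):
  2147/10523*2/15 + 4840/31569*1/15 + 6661/31569*1/15 + 2954/10523*2/5 + 4765/31569*4/15 = 2147/10523 = pi_A  (ok)
  2147/10523*1/15 + 4840/31569*1/5 + 6661/31569*1/15 + 2954/10523*4/15 + 4765/31569*2/15 = 4840/31569 = pi_B  (ok)
  2147/10523*4/15 + 4840/31569*7/15 + 6661/31569*4/15 + 2954/10523*1/15 + 4765/31569*1/15 = 6661/31569 = pi_C  (ok)
  2147/10523*1/3 + 4840/31569*2/15 + 6661/31569*2/5 + 2954/10523*2/15 + 4765/31569*7/15 = 2954/10523 = pi_D  (ok)
  2147/10523*1/5 + 4840/31569*2/15 + 6661/31569*1/5 + 2954/10523*2/15 + 4765/31569*1/15 = 4765/31569 = pi_E  (ok)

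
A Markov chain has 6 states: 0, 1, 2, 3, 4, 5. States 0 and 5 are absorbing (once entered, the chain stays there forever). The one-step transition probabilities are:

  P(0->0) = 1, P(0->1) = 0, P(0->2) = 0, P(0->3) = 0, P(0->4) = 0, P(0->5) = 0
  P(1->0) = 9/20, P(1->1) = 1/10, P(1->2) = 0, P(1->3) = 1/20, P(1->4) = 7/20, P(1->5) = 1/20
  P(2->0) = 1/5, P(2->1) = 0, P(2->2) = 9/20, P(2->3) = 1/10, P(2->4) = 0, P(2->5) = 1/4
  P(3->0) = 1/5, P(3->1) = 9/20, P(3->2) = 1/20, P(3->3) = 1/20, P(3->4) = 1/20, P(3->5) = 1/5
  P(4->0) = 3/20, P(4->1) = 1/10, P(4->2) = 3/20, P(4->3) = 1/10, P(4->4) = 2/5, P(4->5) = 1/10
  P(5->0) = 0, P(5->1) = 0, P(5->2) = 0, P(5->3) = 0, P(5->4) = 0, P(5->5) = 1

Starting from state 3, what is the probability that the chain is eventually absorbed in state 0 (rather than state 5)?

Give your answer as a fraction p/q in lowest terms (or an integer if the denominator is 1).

Let a_i = P(absorbed in 0 | start in state i).
Boundary conditions: a_0 = 1, a_5 = 0.
For each transient state i, a_i = sum_j P(i->j) * a_j:
  a_1 = 9/20*a_0 + 1/10*a_1 + 0*a_2 + 1/20*a_3 + 7/20*a_4 + 1/20*a_5
  a_2 = 1/5*a_0 + 0*a_1 + 9/20*a_2 + 1/10*a_3 + 0*a_4 + 1/4*a_5
  a_3 = 1/5*a_0 + 9/20*a_1 + 1/20*a_2 + 1/20*a_3 + 1/20*a_4 + 1/5*a_5
  a_4 = 3/20*a_0 + 1/10*a_1 + 3/20*a_2 + 1/10*a_3 + 2/5*a_4 + 1/10*a_5

Substituting a_0 = 1 and a_5 = 0, rearrange to (I - Q) a = r where r[i] = P(i -> 0):
  [9/10, 0, -1/20, -7/20] . (a_1, a_2, a_3, a_4) = 9/20
  [0, 11/20, -1/10, 0] . (a_1, a_2, a_3, a_4) = 1/5
  [-9/20, -1/20, 19/20, -1/20] . (a_1, a_2, a_3, a_4) = 1/5
  [-1/10, -3/20, -1/10, 3/5] . (a_1, a_2, a_3, a_4) = 3/20

Solving yields:
  a_1 = 7377/9584
  a_2 = 9173/19168
  a_3 = 24231/38336
  a_4 = 23127/38336

Starting state is 3, so the absorption probability is a_3 = 24231/38336.

Answer: 24231/38336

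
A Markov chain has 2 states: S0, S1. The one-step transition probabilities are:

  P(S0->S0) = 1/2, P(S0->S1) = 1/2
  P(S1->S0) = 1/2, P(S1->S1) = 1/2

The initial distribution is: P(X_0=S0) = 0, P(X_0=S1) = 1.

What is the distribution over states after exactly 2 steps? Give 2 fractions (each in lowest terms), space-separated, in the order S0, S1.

Answer: 1/2 1/2

Derivation:
Propagating the distribution step by step (d_{t+1} = d_t * P):
d_0 = (S0=0, S1=1)
  d_1[S0] = 0*1/2 + 1*1/2 = 1/2
  d_1[S1] = 0*1/2 + 1*1/2 = 1/2
d_1 = (S0=1/2, S1=1/2)
  d_2[S0] = 1/2*1/2 + 1/2*1/2 = 1/2
  d_2[S1] = 1/2*1/2 + 1/2*1/2 = 1/2
d_2 = (S0=1/2, S1=1/2)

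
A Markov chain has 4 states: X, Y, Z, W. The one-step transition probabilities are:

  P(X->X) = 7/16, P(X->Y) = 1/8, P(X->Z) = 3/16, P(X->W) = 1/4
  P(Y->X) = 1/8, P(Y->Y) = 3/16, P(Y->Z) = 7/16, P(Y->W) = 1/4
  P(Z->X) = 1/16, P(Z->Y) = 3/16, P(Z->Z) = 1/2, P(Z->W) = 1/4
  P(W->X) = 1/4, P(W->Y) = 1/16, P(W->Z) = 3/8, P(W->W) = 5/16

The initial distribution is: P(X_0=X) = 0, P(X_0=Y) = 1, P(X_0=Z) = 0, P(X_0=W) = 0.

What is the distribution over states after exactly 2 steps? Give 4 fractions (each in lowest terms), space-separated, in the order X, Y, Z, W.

Propagating the distribution step by step (d_{t+1} = d_t * P):
d_0 = (X=0, Y=1, Z=0, W=0)
  d_1[X] = 0*7/16 + 1*1/8 + 0*1/16 + 0*1/4 = 1/8
  d_1[Y] = 0*1/8 + 1*3/16 + 0*3/16 + 0*1/16 = 3/16
  d_1[Z] = 0*3/16 + 1*7/16 + 0*1/2 + 0*3/8 = 7/16
  d_1[W] = 0*1/4 + 1*1/4 + 0*1/4 + 0*5/16 = 1/4
d_1 = (X=1/8, Y=3/16, Z=7/16, W=1/4)
  d_2[X] = 1/8*7/16 + 3/16*1/8 + 7/16*1/16 + 1/4*1/4 = 43/256
  d_2[Y] = 1/8*1/8 + 3/16*3/16 + 7/16*3/16 + 1/4*1/16 = 19/128
  d_2[Z] = 1/8*3/16 + 3/16*7/16 + 7/16*1/2 + 1/4*3/8 = 107/256
  d_2[W] = 1/8*1/4 + 3/16*1/4 + 7/16*1/4 + 1/4*5/16 = 17/64
d_2 = (X=43/256, Y=19/128, Z=107/256, W=17/64)

Answer: 43/256 19/128 107/256 17/64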